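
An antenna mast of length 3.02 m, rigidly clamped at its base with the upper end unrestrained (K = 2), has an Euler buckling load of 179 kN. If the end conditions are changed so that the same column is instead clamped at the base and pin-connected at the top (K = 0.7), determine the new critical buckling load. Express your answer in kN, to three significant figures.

P_cr ∝ 1/K², so P_cr,new = P_cr,old × (K_old/K_new)² = 179 × (2/0.7)²
= 179 × 8.163 = 1460 kN

P_cr ≈ 1460 kN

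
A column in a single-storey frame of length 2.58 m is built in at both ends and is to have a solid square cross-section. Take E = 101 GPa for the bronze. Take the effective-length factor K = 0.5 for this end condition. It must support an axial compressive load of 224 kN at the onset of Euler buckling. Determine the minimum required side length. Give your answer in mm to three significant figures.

L_e = K·L = 0.5 × 2.58 = 1.290 m
Required I = P_cr·L_e²/(π²E) = 2.240×10^5 × 1.290² / (π² × 1.01×10^11) = 3.739×10^-7 m⁴
I_req = 3.739×10^5 mm⁴
Solid square: I = a⁴/12  ⇒  a = (12I)^(1/4) = (12×3.739×10^5)^(1/4) = 46.0 mm

a ≈ 46.0 mm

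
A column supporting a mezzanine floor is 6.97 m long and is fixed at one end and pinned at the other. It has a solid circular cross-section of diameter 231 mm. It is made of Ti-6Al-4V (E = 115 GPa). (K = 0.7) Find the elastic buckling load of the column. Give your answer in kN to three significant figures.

P_cr ≈ 6660 kN

I = πd⁴/64 = π×231⁴/64 = 1.398×10^8 mm⁴
I = 1.398×10^8 mm⁴ = 1.398×10^-4 m⁴
Effective length L_e = K·L = 0.7 × 6.97 = 4.879 m
P_cr = π²EI / L_e² = π² × 115×10⁹ × 1.398×10^-4 / 4.879² = 6.664×10^6 N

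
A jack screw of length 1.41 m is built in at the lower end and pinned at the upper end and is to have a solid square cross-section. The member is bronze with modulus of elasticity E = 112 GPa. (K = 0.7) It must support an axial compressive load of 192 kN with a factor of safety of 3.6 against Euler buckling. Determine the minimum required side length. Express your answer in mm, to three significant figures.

a ≈ 52.0 mm

Required P_cr = n·P = 3.6 × 192 = 691.2 kN
L_e = K·L = 0.7 × 1.41 = 0.9870 m
Required I = P_cr·L_e²/(π²E) = 6.912×10^5 × 0.9870² / (π² × 1.12×10^11) = 6.091×10^-7 m⁴
I_req = 6.091×10^5 mm⁴
Solid square: I = a⁴/12  ⇒  a = (12I)^(1/4) = (12×6.091×10^5)^(1/4) = 52.0 mm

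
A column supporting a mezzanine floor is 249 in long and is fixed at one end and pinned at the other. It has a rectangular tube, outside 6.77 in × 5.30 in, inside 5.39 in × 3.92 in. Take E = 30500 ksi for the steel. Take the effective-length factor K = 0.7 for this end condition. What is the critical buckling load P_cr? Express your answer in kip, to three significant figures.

Weak-axis I_min = (h_o·b_o³ − h_i·b_i³)/12 with b_o = 5.30, b_i = 3.920 in (shorter outer/inner sides).
I_min = (6.77×5.30³ − 5.390×3.920³)/12 = 56.94 in⁴
Effective length L_e = K·L = 0.7 × 249 = 174.3 in
P_cr = π²EI / L_e² = π² × 30500×10³ × 56.94 / 174.3² = 5.641×10^5 lb

P_cr ≈ 564 kip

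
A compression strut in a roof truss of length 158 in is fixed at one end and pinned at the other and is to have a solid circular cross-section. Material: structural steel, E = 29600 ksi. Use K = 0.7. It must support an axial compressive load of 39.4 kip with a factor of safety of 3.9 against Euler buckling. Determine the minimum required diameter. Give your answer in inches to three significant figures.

d ≈ 3.38 in

Required P_cr = n·P = 3.9 × 39.4 = 153.7 kip
L_e = K·L = 0.7 × 158 = 110.6 in
Required I = P_cr·L_e²/(π²E) = 1.537×10^5 × 110.6² / (π² × 2.96×10^7) = 6.434 in⁴
Solid circle: I = πd⁴/64  ⇒  d = (64I/π)^(1/4) = (64×6.434/π)^(1/4) = 3.38 in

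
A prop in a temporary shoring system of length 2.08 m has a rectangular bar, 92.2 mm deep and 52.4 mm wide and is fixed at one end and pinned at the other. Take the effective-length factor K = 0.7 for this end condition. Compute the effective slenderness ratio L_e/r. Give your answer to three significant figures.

λ ≈ 96.3

For a rectangle r_min = b/√12 = 52.4/√12 = 15.13 mm
L_e = K·L = 0.7 × 2.08 m = 1.456 m = 1456.0 mm
λ = L_e / r_min = 1456.0 / 15.13 = 96.3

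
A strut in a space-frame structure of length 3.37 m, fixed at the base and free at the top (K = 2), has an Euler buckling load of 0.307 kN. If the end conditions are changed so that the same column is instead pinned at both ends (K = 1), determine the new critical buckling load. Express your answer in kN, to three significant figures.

P_cr ≈ 1.23 kN

P_cr ∝ 1/K², so P_cr,new = P_cr,old × (K_old/K_new)² = 0.307 × (2/1)²
= 0.307 × 4.000 = 1.23 kN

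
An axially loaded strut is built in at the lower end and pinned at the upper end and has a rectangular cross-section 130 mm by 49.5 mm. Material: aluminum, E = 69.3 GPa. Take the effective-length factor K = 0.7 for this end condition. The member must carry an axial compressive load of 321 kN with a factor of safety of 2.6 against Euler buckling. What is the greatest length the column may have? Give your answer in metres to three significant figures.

Buckling occurs about the weak axis: I_min = h·b³/12 with b = 49.5 mm (the shorter side).
I_min = 130×49.5³/12 = 1.314×10^6 mm⁴
I = 1.314×10^-6 m⁴
Required critical load P_cr = n·P = 2.6 × 321 = 834.6 kN = 8.346×10^5 N
From P_cr = π²EI/(K·L)²:  L = (1/K)·√(π²EI/P_cr) = (1/0.7)·√(π²×6.93×10^10×1.314×10^-6/8.346×10^5)
L = 1.48 m

L_max ≈ 1.48 m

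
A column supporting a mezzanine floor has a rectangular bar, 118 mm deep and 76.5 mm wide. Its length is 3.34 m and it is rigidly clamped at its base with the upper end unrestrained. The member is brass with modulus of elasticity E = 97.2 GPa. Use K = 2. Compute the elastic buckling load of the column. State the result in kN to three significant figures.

Buckling occurs about the weak axis: I_min = h·b³/12 with b = 76.5 mm (the shorter side).
I_min = 118×76.5³/12 = 4.402×10^6 mm⁴
I = 4.402×10^6 mm⁴ = 4.402×10^-6 m⁴
Effective length L_e = K·L = 2 × 3.34 = 6.680 m
P_cr = π²EI / L_e² = π² × 97.2×10⁹ × 4.402×10^-6 / 6.680² = 9.465×10^4 N

P_cr ≈ 94.6 kN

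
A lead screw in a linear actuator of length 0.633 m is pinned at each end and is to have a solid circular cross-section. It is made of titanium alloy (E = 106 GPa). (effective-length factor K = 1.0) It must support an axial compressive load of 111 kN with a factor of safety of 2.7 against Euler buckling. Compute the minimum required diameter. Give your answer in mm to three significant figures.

d ≈ 39.1 mm

Required P_cr = n·P = 2.7 × 111 = 299.7 kN
L_e = K·L = 1 × 0.633 = 0.6330 m
Required I = P_cr·L_e²/(π²E) = 2.997×10^5 × 0.6330² / (π² × 1.06×10^11) = 1.148×10^-7 m⁴
I_req = 1.148×10^5 mm⁴
Solid circle: I = πd⁴/64  ⇒  d = (64I/π)^(1/4) = (64×1.148×10^5/π)^(1/4) = 39.1 mm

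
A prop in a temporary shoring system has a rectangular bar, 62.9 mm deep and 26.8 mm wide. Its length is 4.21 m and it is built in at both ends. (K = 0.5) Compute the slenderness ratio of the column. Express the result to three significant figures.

Buckling occurs about the weak axis: I_min = h·b³/12 with b = 26.8 mm (the shorter side).
I_min = 62.9×26.8³/12 = 1.009×10^5 mm⁴
A = 1.686×10^3 mm²;  r_min = √(I/A) = √(1.009×10^5/1.686×10^3) = 7.736 mm
L_e = K·L = 0.5 × 4.21 m = 2.105 m = 2105.0 mm
λ = L_e / r_min = 2105.0 / 7.736 = 272

λ ≈ 272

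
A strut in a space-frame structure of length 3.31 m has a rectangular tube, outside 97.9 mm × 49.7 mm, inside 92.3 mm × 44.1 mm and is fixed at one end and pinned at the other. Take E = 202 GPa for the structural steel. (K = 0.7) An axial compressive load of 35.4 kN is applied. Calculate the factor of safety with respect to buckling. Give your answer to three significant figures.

Weak-axis I_min = (h_o·b_o³ − h_i·b_i³)/12 with b_o = 49.7, b_i = 44.10 mm (shorter outer/inner sides).
I_min = (97.9×49.7³ − 92.30×44.10³)/12 = 3.419×10^5 mm⁴
I = 3.419×10^5 mm⁴ = 3.419×10^-7 m⁴
Effective length L_e = K·L = 0.7 × 3.31 = 2.317 m
P_cr = π²EI / L_e² = π² × 202×10⁹ × 3.419×10^-7 / 2.317² = 1.270×10^5 N
Factor of safety n = P_cr / P = 126.95 / 35.4 = 3.59

n ≈ 3.59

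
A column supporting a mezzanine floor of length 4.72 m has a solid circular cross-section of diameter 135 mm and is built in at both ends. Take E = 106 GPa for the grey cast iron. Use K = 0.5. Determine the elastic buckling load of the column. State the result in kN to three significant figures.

P_cr ≈ 3060 kN

I = πd⁴/64 = π×135⁴/64 = 1.630×10^7 mm⁴
I = 1.630×10^7 mm⁴ = 1.630×10^-5 m⁴
Effective length L_e = K·L = 0.5 × 4.72 = 2.360 m
P_cr = π²EI / L_e² = π² × 106×10⁹ × 1.630×10^-5 / 2.360² = 3.063×10^6 N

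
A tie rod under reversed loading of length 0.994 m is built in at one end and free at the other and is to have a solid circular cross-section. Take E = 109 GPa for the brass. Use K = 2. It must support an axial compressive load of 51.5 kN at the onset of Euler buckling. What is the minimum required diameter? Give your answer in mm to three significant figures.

d ≈ 44.3 mm

L_e = K·L = 2 × 0.994 = 1.988 m
Required I = P_cr·L_e²/(π²E) = 5.150×10^4 × 1.988² / (π² × 1.09×10^11) = 1.892×10^-7 m⁴
I_req = 1.892×10^5 mm⁴
Solid circle: I = πd⁴/64  ⇒  d = (64I/π)^(1/4) = (64×1.892×10^5/π)^(1/4) = 44.3 mm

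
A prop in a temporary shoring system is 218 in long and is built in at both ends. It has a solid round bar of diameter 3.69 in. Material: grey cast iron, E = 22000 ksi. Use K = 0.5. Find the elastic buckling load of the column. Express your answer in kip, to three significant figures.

I = πd⁴/64 = π×3.69⁴/64 = 9.101 in⁴
Effective length L_e = K·L = 0.5 × 218 = 109.0 in
P_cr = π²EI / L_e² = π² × 22000×10³ × 9.101 / 109.0² = 1.663×10^5 lb

P_cr ≈ 166 kip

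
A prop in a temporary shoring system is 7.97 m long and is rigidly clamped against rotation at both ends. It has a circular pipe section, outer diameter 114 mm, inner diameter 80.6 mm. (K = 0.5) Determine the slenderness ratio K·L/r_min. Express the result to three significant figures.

λ ≈ 114

d_o = 114 mm, d_i = 80.6 mm
I = π(d_o⁴ − d_i⁴)/64 = π(114⁴ − 80.60⁴)/64 = 6.219×10^6 mm⁴
A = 5.105×10^3 mm²;  r_min = √(I/A) = √(6.219×10^6/5.105×10^3) = 34.90 mm
L_e = K·L = 0.5 × 7.97 m = 3.985 m = 3985.0 mm
λ = L_e / r_min = 3985.0 / 34.90 = 114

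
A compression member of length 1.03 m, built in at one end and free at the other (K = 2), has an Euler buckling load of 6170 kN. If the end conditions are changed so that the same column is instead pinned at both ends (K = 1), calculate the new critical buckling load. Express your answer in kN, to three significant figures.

P_cr ∝ 1/K², so P_cr,new = P_cr,old × (K_old/K_new)² = 6170 × (2/1)²
= 6170 × 4.000 = 24700 kN

P_cr ≈ 24700 kN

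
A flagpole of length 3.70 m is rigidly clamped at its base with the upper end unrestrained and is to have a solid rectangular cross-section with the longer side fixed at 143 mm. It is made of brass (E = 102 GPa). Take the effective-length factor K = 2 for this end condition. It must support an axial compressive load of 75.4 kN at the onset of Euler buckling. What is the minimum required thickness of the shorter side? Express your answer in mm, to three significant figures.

L_e = K·L = 2 × 3.70 = 7.400 m
Required I = P_cr·L_e²/(π²E) = 7.540×10^4 × 7.400² / (π² × 1.02×10^11) = 4.101×10^-6 m⁴
I_req = 4.101×10^6 mm⁴
Rectangle, weak axis: I_min = h·b³/12 with h = 143 mm fixed  ⇒  b = (12I/h)^(1/3) = 70.1 mm

b ≈ 70.1 mm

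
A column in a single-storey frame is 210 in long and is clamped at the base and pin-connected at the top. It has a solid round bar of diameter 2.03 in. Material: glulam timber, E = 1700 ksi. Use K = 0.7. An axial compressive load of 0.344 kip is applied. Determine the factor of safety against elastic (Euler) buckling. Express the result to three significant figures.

n ≈ 1.88

I = πd⁴/64 = π×2.03⁴/64 = 0.8336 in⁴
Effective length L_e = K·L = 0.7 × 210 = 147.0 in
P_cr = π²EI / L_e² = π² × 1700×10³ × 0.8336 / 147.0² = 647.2 lb
Factor of safety n = P_cr / P = 0.64724 / 0.344 = 1.88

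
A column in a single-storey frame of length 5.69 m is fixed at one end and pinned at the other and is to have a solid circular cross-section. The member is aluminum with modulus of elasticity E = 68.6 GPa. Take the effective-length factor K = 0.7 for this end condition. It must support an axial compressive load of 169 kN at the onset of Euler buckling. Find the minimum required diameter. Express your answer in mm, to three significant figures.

L_e = K·L = 0.7 × 5.69 = 3.983 m
Required I = P_cr·L_e²/(π²E) = 1.690×10^5 × 3.983² / (π² × 6.86×10^10) = 3.960×10^-6 m⁴
I_req = 3.960×10^6 mm⁴
Solid circle: I = πd⁴/64  ⇒  d = (64I/π)^(1/4) = (64×3.960×10^6/π)^(1/4) = 94.8 mm

d ≈ 94.8 mm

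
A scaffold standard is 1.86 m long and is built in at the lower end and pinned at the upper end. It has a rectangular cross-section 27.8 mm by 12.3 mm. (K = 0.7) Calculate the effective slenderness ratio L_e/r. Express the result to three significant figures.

Buckling occurs about the weak axis: I_min = h·b³/12 with b = 12.3 mm (the shorter side).
I_min = 27.8×12.3³/12 = 4.311×10^3 mm⁴
A = 341.9 mm²;  r_min = √(I/A) = √(4.311×10^3/341.9) = 3.551 mm
L_e = K·L = 0.7 × 1.86 m = 1.302 m = 1302.0 mm
λ = L_e / r_min = 1302.0 / 3.551 = 367

λ ≈ 367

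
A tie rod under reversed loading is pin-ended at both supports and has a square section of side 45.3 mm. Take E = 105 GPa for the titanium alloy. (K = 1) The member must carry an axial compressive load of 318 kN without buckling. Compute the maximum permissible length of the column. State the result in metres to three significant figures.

L_max ≈ 1.07 m

I = a⁴/12 = 45.3⁴/12 = 3.509×10^5 mm⁴
I = 3.509×10^-7 m⁴
At the buckling limit P_cr = P = 3.180×10^5 N
From P_cr = π²EI/(K·L)²:  L = (1/K)·√(π²EI/P_cr) = (1/1)·√(π²×1.05×10^11×3.509×10^-7/3.180×10^5)
L = 1.07 m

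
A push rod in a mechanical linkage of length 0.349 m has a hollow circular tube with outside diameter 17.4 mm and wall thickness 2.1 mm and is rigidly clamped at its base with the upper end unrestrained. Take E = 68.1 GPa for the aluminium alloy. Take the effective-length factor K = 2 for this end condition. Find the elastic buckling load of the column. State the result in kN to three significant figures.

P_cr ≈ 4.15 kN

Inner diameter d_i = 17.4 − 2×2.1 = 13.20 mm
I = π(d_o⁴ − d_i⁴)/64 = π(17.4⁴ − 13.20⁴)/64 = 3.009×10^3 mm⁴
I = 3.009×10^3 mm⁴ = 3.009×10^-9 m⁴
Effective length L_e = K·L = 2 × 0.349 = 0.6980 m
P_cr = π²EI / L_e² = π² × 68.1×10⁹ × 3.009×10^-9 / 0.6980² = 4.151×10^3 N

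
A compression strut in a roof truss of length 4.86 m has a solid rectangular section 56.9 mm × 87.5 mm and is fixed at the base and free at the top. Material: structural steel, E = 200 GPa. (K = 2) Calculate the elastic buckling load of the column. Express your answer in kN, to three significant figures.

Buckling occurs about the weak axis: I_min = h·b³/12 with b = 56.9 mm (the shorter side).
I_min = 87.5×56.9³/12 = 1.343×10^6 mm⁴
I = 1.343×10^6 mm⁴ = 1.343×10^-6 m⁴
Effective length L_e = K·L = 2 × 4.86 = 9.720 m
P_cr = π²EI / L_e² = π² × 200×10⁹ × 1.343×10^-6 / 9.720² = 2.806×10^4 N

P_cr ≈ 28.1 kN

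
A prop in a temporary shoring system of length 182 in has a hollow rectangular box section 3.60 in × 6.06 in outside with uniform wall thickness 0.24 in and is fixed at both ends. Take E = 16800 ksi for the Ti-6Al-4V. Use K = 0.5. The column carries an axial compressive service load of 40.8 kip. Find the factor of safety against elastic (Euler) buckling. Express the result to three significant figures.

n ≈ 4.63

Inner dimensions: h_i = 6.06 − 2×0.24 = 5.580 in, b_i = 3.60 − 2×0.24 = 3.120 in
Weak-axis I_min = (h_o·b_o³ − h_i·b_i³)/12 with b_o = 3.60, b_i = 3.120 in (shorter outer/inner sides).
I_min = (6.06×3.60³ − 5.580×3.120³)/12 = 9.439 in⁴
Effective length L_e = K·L = 0.5 × 182 = 91.00 in
P_cr = π²EI / L_e² = π² × 16800×10³ × 9.439 / 91.00² = 1.890×10^5 lb
Factor of safety n = P_cr / P = 188.99 / 40.8 = 4.63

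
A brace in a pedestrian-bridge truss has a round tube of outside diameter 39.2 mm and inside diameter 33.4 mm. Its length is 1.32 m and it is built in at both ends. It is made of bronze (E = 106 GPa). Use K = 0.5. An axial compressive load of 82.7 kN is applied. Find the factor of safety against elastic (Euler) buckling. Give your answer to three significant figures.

d_o = 39.2 mm, d_i = 33.4 mm
I = π(d_o⁴ − d_i⁴)/64 = π(39.2⁴ − 33.40⁴)/64 = 5.482×10^4 mm⁴
I = 5.482×10^4 mm⁴ = 5.482×10^-8 m⁴
Effective length L_e = K·L = 0.5 × 1.32 = 0.6600 m
P_cr = π²EI / L_e² = π² × 106×10⁹ × 5.482×10^-8 / 0.6600² = 1.317×10^5 N
Factor of safety n = P_cr / P = 131.66 / 82.7 = 1.59

n ≈ 1.59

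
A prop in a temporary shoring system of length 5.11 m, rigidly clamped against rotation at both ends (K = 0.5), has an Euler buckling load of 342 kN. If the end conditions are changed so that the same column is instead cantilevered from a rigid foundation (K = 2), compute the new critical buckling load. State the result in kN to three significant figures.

P_cr ∝ 1/K², so P_cr,new = P_cr,old × (K_old/K_new)² = 342 × (0.5/2)²
= 342 × 0.06250 = 21.4 kN

P_cr ≈ 21.4 kN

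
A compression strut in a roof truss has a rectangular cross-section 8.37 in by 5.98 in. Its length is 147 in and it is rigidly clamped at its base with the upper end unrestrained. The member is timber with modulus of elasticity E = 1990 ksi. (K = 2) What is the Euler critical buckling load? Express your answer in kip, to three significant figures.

P_cr ≈ 33.9 kip

Buckling occurs about the weak axis: I_min = h·b³/12 with b = 5.98 in (the shorter side).
I_min = 8.37×5.98³/12 = 149.2 in⁴
Effective length L_e = K·L = 2 × 147 = 294.0 in
P_cr = π²EI / L_e² = π² × 1990×10³ × 149.2 / 294.0² = 3.389×10^4 lb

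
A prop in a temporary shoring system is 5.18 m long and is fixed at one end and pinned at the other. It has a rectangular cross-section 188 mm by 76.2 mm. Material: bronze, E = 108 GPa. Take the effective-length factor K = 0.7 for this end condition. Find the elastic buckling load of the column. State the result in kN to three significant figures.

P_cr ≈ 562 kN

Buckling occurs about the weak axis: I_min = h·b³/12 with b = 76.2 mm (the shorter side).
I_min = 188×76.2³/12 = 6.932×10^6 mm⁴
I = 6.932×10^6 mm⁴ = 6.932×10^-6 m⁴
Effective length L_e = K·L = 0.7 × 5.18 = 3.626 m
P_cr = π²EI / L_e² = π² × 108×10⁹ × 6.932×10^-6 / 3.626² = 5.620×10^5 N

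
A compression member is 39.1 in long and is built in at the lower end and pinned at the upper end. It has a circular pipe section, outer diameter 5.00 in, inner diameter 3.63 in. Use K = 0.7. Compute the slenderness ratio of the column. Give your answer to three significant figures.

d_o = 5.00 in, d_i = 3.63 in
I = π(d_o⁴ − d_i⁴)/64 = π(5.00⁴ − 3.630⁴)/64 = 22.16 in⁴
A = 9.286 in²;  r_min = √(I/A) = √(22.16/9.286) = 1.545 in
L_e = K·L = 0.7 × 39.1 = 27.37 in
λ = L_e / r_min = 27.370 / 1.545 = 17.7

λ ≈ 17.7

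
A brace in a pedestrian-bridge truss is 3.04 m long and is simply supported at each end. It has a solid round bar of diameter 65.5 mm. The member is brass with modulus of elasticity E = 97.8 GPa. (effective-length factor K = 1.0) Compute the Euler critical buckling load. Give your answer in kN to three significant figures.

I = πd⁴/64 = π×65.5⁴/64 = 9.035×10^5 mm⁴
I = 9.035×10^5 mm⁴ = 9.035×10^-7 m⁴
Effective length L_e = K·L = 1 × 3.04 = 3.040 m
P_cr = π²EI / L_e² = π² × 97.8×10⁹ × 9.035×10^-7 / 3.040² = 9.437×10^4 N

P_cr ≈ 94.4 kN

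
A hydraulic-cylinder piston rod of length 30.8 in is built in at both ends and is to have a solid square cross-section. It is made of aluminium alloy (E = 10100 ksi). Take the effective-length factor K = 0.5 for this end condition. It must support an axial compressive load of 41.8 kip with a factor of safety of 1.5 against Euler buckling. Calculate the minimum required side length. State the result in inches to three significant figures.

a ≈ 1.16 in

Required P_cr = n·P = 1.5 × 41.8 = 62.70 kip
L_e = K·L = 0.5 × 30.8 = 15.40 in
Required I = P_cr·L_e²/(π²E) = 6.270×10^4 × 15.40² / (π² × 1.01×10^7) = 0.1492 in⁴
Solid square: I = a⁴/12  ⇒  a = (12I)^(1/4) = (12×0.1492)^(1/4) = 1.16 in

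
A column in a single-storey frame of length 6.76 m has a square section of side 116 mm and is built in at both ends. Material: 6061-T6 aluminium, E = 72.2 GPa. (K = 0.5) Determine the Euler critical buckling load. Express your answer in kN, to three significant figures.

P_cr ≈ 941 kN

I = a⁴/12 = 116⁴/12 = 1.509×10^7 mm⁴
I = 1.509×10^7 mm⁴ = 1.509×10^-5 m⁴
Effective length L_e = K·L = 0.5 × 6.76 = 3.380 m
P_cr = π²EI / L_e² = π² × 72.2×10⁹ × 1.509×10^-5 / 3.380² = 9.411×10^5 N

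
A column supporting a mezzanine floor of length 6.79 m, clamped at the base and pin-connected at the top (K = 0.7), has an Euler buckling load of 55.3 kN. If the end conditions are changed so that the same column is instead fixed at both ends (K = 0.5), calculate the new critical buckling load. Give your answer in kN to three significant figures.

P_cr ∝ 1/K², so P_cr,new = P_cr,old × (K_old/K_new)² = 55.3 × (0.7/0.5)²
= 55.3 × 1.960 = 108 kN

P_cr ≈ 108 kN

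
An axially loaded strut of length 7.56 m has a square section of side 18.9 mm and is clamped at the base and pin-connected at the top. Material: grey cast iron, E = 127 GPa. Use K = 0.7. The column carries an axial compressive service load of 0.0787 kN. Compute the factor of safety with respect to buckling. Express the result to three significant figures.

I = a⁴/12 = 18.9⁴/12 = 1.063×10^4 mm⁴
I = 1.063×10^4 mm⁴ = 1.063×10^-8 m⁴
Effective length L_e = K·L = 0.7 × 7.56 = 5.292 m
P_cr = π²EI / L_e² = π² × 127×10⁹ × 1.063×10^-8 / 5.292² = 475.9 N
Factor of safety n = P_cr / P = 0.47592 / 0.0787 = 6.05

n ≈ 6.05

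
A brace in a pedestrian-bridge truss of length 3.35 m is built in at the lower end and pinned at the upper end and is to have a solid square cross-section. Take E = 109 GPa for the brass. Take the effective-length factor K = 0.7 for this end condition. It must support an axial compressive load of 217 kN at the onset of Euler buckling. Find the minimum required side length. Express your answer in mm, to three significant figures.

L_e = K·L = 0.7 × 3.35 = 2.345 m
Required I = P_cr·L_e²/(π²E) = 2.170×10^5 × 2.345² / (π² × 1.09×10^11) = 1.109×10^-6 m⁴
I_req = 1.109×10^6 mm⁴
Solid square: I = a⁴/12  ⇒  a = (12I)^(1/4) = (12×1.109×10^6)^(1/4) = 60.4 mm

a ≈ 60.4 mm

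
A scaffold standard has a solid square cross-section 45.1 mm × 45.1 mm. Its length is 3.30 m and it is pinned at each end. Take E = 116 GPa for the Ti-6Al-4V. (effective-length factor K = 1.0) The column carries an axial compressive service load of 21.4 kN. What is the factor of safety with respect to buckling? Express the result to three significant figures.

I = a⁴/12 = 45.1⁴/12 = 3.448×10^5 mm⁴
I = 3.448×10^5 mm⁴ = 3.448×10^-7 m⁴
Effective length L_e = K·L = 1 × 3.30 = 3.300 m
P_cr = π²EI / L_e² = π² × 116×10⁹ × 3.448×10^-7 / 3.300² = 3.625×10^4 N
Factor of safety n = P_cr / P = 36.246 / 21.4 = 1.69

n ≈ 1.69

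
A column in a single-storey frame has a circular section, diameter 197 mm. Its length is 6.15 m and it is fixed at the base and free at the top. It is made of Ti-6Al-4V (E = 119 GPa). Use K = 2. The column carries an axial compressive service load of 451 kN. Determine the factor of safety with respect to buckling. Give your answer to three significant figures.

n ≈ 1.27

I = πd⁴/64 = π×197⁴/64 = 7.393×10^7 mm⁴
I = 7.393×10^7 mm⁴ = 7.393×10^-5 m⁴
Effective length L_e = K·L = 2 × 6.15 = 12.30 m
P_cr = π²EI / L_e² = π² × 119×10⁹ × 7.393×10^-5 / 12.30² = 5.739×10^5 N
Factor of safety n = P_cr / P = 573.95 / 451 = 1.27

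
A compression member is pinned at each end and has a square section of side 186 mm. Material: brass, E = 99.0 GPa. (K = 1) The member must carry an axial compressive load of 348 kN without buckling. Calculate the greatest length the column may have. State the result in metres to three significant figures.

I = a⁴/12 = 186⁴/12 = 9.974×10^7 mm⁴
I = 9.974×10^-5 m⁴
At the buckling limit P_cr = P = 3.480×10^5 N
From P_cr = π²EI/(K·L)²:  L = (1/K)·√(π²EI/P_cr) = (1/1)·√(π²×9.90×10^10×9.974×10^-5/3.480×10^5)
L = 16.7 m

L_max ≈ 16.7 m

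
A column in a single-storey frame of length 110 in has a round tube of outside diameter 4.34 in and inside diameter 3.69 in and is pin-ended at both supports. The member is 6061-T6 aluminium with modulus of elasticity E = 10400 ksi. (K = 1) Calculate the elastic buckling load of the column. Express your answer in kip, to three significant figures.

P_cr ≈ 70.5 kip

d_o = 4.34 in, d_i = 3.69 in
I = π(d_o⁴ − d_i⁴)/64 = π(4.34⁴ − 3.690⁴)/64 = 8.315 in⁴
Effective length L_e = K·L = 1 × 110 = 110.0 in
P_cr = π²EI / L_e² = π² × 10400×10³ × 8.315 / 110.0² = 7.053×10^4 lb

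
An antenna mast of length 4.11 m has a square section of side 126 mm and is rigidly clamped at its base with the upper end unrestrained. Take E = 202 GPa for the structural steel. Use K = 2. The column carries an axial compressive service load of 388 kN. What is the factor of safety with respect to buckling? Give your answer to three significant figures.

I = a⁴/12 = 126⁴/12 = 2.100×10^7 mm⁴
I = 2.100×10^7 mm⁴ = 2.100×10^-5 m⁴
Effective length L_e = K·L = 2 × 4.11 = 8.220 m
P_cr = π²EI / L_e² = π² × 202×10⁹ × 2.100×10^-5 / 8.220² = 6.197×10^5 N
Factor of safety n = P_cr / P = 619.74 / 388 = 1.60

n ≈ 1.60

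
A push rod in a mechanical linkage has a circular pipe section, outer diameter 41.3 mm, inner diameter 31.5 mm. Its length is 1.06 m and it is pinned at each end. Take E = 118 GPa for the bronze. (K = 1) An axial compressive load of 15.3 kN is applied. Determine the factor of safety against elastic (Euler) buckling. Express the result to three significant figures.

n ≈ 6.40

d_o = 41.3 mm, d_i = 31.5 mm
I = π(d_o⁴ − d_i⁴)/64 = π(41.3⁴ − 31.50⁴)/64 = 9.448×10^4 mm⁴
I = 9.448×10^4 mm⁴ = 9.448×10^-8 m⁴
Effective length L_e = K·L = 1 × 1.06 = 1.060 m
P_cr = π²EI / L_e² = π² × 118×10⁹ × 9.448×10^-8 / 1.060² = 9.793×10^4 N
Factor of safety n = P_cr / P = 97.933 / 15.3 = 6.40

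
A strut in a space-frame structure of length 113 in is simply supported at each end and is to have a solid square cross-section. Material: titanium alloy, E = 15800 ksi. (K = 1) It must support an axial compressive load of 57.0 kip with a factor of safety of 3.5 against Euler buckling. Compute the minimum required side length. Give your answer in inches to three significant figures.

Required P_cr = n·P = 3.5 × 57.0 = 199.5 kip
L_e = K·L = 1 × 113 = 113.0 in
Required I = P_cr·L_e²/(π²E) = 1.995×10^5 × 113.0² / (π² × 1.58×10^7) = 16.34 in⁴
Solid square: I = a⁴/12  ⇒  a = (12I)^(1/4) = (12×16.34)^(1/4) = 3.74 in

a ≈ 3.74 in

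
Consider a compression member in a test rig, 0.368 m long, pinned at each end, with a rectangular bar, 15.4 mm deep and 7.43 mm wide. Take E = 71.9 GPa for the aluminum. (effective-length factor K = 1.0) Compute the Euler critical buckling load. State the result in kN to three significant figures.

Buckling occurs about the weak axis: I_min = h·b³/12 with b = 7.43 mm (the shorter side).
I_min = 15.4×7.43³/12 = 526.4 mm⁴
I = 526.4 mm⁴ = 5.264×10^-10 m⁴
Effective length L_e = K·L = 1 × 0.368 = 0.3680 m
P_cr = π²EI / L_e² = π² × 71.9×10⁹ × 5.264×10^-10 / 0.3680² = 2.758×10^3 N

P_cr ≈ 2.76 kN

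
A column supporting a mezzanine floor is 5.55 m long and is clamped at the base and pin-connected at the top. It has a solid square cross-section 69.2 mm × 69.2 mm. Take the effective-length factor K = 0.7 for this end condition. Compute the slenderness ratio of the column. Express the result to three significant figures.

I = a⁴/12 = 69.2⁴/12 = 1.911×10^6 mm⁴
A = 4.789×10^3 mm²;  r_min = √(I/A) = √(1.911×10^6/4.789×10^3) = 19.98 mm
L_e = K·L = 0.7 × 5.55 m = 3.885 m = 3885.0 mm
λ = L_e / r_min = 3885.0 / 19.98 = 194

λ ≈ 194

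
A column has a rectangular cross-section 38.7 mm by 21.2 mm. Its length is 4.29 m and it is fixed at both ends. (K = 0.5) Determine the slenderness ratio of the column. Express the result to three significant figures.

For a rectangle r_min = b/√12 = 21.2/√12 = 6.120 mm
L_e = K·L = 0.5 × 4.29 m = 2.145 m = 2145.0 mm
λ = L_e / r_min = 2145.0 / 6.120 = 350

λ ≈ 350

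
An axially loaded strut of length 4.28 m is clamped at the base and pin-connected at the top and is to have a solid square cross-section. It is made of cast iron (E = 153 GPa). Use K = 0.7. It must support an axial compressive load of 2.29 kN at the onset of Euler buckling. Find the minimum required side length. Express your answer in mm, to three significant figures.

L_e = K·L = 0.7 × 4.28 = 2.996 m
Required I = P_cr·L_e²/(π²E) = 2.290×10^3 × 2.996² / (π² × 1.53×10^11) = 1.361×10^-8 m⁴
I_req = 1.361×10^4 mm⁴
Solid square: I = a⁴/12  ⇒  a = (12I)^(1/4) = (12×1.361×10^4)^(1/4) = 20.1 mm

a ≈ 20.1 mm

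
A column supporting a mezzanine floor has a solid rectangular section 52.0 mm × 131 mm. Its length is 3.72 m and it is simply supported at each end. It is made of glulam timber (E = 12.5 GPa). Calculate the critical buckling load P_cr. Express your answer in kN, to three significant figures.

P_cr ≈ 13.7 kN

Buckling occurs about the weak axis: I_min = h·b³/12 with b = 52.0 mm (the shorter side).
I_min = 131×52.0³/12 = 1.535×10^6 mm⁴
I = 1.535×10^6 mm⁴ = 1.535×10^-6 m⁴
Effective length L_e = K·L = 1 × 3.72 = 3.720 m
P_cr = π²EI / L_e² = π² × 12.5×10⁹ × 1.535×10^-6 / 3.720² = 1.368×10^4 N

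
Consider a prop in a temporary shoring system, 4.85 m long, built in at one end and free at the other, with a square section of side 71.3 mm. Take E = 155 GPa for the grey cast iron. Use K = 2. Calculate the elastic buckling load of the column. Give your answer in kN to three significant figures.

I = a⁴/12 = 71.3⁴/12 = 2.154×10^6 mm⁴
I = 2.154×10^6 mm⁴ = 2.154×10^-6 m⁴
Effective length L_e = K·L = 2 × 4.85 = 9.700 m
P_cr = π²EI / L_e² = π² × 155×10⁹ × 2.154×10^-6 / 9.700² = 3.502×10^4 N

P_cr ≈ 35.0 kN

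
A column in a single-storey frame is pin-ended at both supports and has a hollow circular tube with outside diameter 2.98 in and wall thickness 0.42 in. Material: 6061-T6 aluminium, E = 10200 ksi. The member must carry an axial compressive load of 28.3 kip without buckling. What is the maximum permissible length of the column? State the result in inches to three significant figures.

Inner diameter d_i = 2.98 − 2×0.42 = 2.140 in
I = π(d_o⁴ − d_i⁴)/64 = π(2.98⁴ − 2.140⁴)/64 = 2.842 in⁴
At the buckling limit P_cr = P = 2.830×10^4 lb
From P_cr = π²EI/(K·L)²:  L = (1/K)·√(π²EI/P_cr) = (1/1)·√(π²×1.02×10^7×2.842/2.830×10^4)
L = 101 in

L_max ≈ 101 in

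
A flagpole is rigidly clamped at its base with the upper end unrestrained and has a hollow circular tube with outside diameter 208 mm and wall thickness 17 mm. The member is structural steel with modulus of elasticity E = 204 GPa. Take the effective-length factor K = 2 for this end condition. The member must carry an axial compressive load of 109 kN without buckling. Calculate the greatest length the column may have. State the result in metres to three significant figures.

L_max ≈ 14.7 m

Inner diameter d_i = 208 − 2×17 = 174.0 mm
I = π(d_o⁴ − d_i⁴)/64 = π(208⁴ − 174.0⁴)/64 = 4.689×10^7 mm⁴
I = 4.689×10^-5 m⁴
At the buckling limit P_cr = P = 1.090×10^5 N
From P_cr = π²EI/(K·L)²:  L = (1/K)·√(π²EI/P_cr) = (1/2)·√(π²×2.04×10^11×4.689×10^-5/1.090×10^5)
L = 14.7 m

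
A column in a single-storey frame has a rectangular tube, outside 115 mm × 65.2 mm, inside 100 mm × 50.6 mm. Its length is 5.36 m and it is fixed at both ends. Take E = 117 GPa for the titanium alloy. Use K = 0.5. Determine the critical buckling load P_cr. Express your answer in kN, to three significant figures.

Weak-axis I_min = (h_o·b_o³ − h_i·b_i³)/12 with b_o = 65.2, b_i = 50.60 mm (shorter outer/inner sides).
I_min = (115×65.2³ − 100.0×50.60³)/12 = 1.577×10^6 mm⁴
I = 1.577×10^6 mm⁴ = 1.577×10^-6 m⁴
Effective length L_e = K·L = 0.5 × 5.36 = 2.680 m
P_cr = π²EI / L_e² = π² × 117×10⁹ × 1.577×10^-6 / 2.680² = 2.535×10^5 N

P_cr ≈ 253 kN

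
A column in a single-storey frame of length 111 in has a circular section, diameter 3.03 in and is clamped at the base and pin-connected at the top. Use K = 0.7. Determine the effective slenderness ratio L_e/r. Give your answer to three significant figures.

For a solid circle r = d/4 = 3.03/4 = 0.7575 in
L_e = K·L = 0.7 × 111 = 77.70 in
λ = L_e / r_min = 77.700 / 0.7575 = 103

λ ≈ 103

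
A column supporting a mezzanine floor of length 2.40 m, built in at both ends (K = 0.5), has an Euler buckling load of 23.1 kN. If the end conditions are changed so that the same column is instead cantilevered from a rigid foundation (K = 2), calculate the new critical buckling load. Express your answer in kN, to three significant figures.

P_cr ≈ 1.44 kN

P_cr ∝ 1/K², so P_cr,new = P_cr,old × (K_old/K_new)² = 23.1 × (0.5/2)²
= 23.1 × 0.06250 = 1.44 kN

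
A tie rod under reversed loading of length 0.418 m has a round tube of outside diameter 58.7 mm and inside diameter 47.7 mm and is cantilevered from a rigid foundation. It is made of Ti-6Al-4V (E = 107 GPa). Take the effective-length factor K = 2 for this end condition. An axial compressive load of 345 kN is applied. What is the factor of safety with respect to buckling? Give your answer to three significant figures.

n ≈ 1.44

d_o = 58.7 mm, d_i = 47.7 mm
I = π(d_o⁴ − d_i⁴)/64 = π(58.7⁴ − 47.70⁴)/64 = 3.287×10^5 mm⁴
I = 3.287×10^5 mm⁴ = 3.287×10^-7 m⁴
Effective length L_e = K·L = 2 × 0.418 = 0.8360 m
P_cr = π²EI / L_e² = π² × 107×10⁹ × 3.287×10^-7 / 0.8360² = 4.966×10^5 N
Factor of safety n = P_cr / P = 496.64 / 345 = 1.44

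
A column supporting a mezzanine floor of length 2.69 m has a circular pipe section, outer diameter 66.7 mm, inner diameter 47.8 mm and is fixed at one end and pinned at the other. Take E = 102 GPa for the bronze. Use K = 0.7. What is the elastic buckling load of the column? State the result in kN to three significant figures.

d_o = 66.7 mm, d_i = 47.8 mm
I = π(d_o⁴ − d_i⁴)/64 = π(66.7⁴ − 47.80⁴)/64 = 7.153×10^5 mm⁴
I = 7.153×10^5 mm⁴ = 7.153×10^-7 m⁴
Effective length L_e = K·L = 0.7 × 2.69 = 1.883 m
P_cr = π²EI / L_e² = π² × 102×10⁹ × 7.153×10^-7 / 1.883² = 2.031×10^5 N

P_cr ≈ 203 kN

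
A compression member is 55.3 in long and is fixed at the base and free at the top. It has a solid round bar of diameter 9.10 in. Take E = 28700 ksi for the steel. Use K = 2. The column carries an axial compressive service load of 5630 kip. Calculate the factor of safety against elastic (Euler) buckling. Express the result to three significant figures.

n ≈ 1.38

I = πd⁴/64 = π×9.10⁴/64 = 336.6 in⁴
Effective length L_e = K·L = 2 × 55.3 = 110.6 in
P_cr = π²EI / L_e² = π² × 28700×10³ × 336.6 / 110.6² = 7.795×10^6 lb
Factor of safety n = P_cr / P = 7794.8 / 5630 = 1.38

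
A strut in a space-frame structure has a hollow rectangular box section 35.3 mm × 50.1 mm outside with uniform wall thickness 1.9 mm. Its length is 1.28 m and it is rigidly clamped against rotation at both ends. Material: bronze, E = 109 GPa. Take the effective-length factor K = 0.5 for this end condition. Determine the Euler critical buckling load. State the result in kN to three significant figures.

Inner dimensions: h_i = 50.1 − 2×1.9 = 46.30 mm, b_i = 35.3 − 2×1.9 = 31.50 mm
Weak-axis I_min = (h_o·b_o³ − h_i·b_i³)/12 with b_o = 35.3, b_i = 31.50 mm (shorter outer/inner sides).
I_min = (50.1×35.3³ − 46.30×31.50³)/12 = 6.305×10^4 mm⁴
I = 6.305×10^4 mm⁴ = 6.305×10^-8 m⁴
Effective length L_e = K·L = 0.5 × 1.28 = 0.6400 m
P_cr = π²EI / L_e² = π² × 109×10⁹ × 6.305×10^-8 / 0.6400² = 1.656×10^5 N

P_cr ≈ 166 kN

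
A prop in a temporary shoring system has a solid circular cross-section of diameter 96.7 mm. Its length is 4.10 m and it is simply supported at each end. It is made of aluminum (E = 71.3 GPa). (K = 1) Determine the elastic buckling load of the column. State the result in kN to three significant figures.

P_cr ≈ 180 kN

I = πd⁴/64 = π×96.7⁴/64 = 4.292×10^6 mm⁴
I = 4.292×10^6 mm⁴ = 4.292×10^-6 m⁴
Effective length L_e = K·L = 1 × 4.10 = 4.100 m
P_cr = π²EI / L_e² = π² × 71.3×10⁹ × 4.292×10^-6 / 4.100² = 1.797×10^5 N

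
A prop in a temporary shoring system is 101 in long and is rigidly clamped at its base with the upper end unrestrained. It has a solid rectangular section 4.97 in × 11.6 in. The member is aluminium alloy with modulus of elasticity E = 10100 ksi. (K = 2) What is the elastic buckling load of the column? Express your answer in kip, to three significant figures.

P_cr ≈ 290 kip

Buckling occurs about the weak axis: I_min = h·b³/12 with b = 4.97 in (the shorter side).
I_min = 11.6×4.97³/12 = 118.7 in⁴
Effective length L_e = K·L = 2 × 101 = 202.0 in
P_cr = π²EI / L_e² = π² × 10100×10³ × 118.7 / 202.0² = 2.899×10^5 lb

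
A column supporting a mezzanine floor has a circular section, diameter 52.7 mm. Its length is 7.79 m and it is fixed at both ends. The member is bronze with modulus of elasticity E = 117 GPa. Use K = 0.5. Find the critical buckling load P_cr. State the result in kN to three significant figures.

I = πd⁴/64 = π×52.7⁴/64 = 3.786×10^5 mm⁴
I = 3.786×10^5 mm⁴ = 3.786×10^-7 m⁴
Effective length L_e = K·L = 0.5 × 7.79 = 3.895 m
P_cr = π²EI / L_e² = π² × 117×10⁹ × 3.786×10^-7 / 3.895² = 2.882×10^4 N

P_cr ≈ 28.8 kN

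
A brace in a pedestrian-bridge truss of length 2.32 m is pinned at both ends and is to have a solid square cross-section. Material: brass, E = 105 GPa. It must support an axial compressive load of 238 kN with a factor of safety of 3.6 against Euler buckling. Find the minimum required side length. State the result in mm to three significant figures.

a ≈ 85.5 mm

Required P_cr = n·P = 3.6 × 238 = 856.8 kN
L_e = K·L = 1 × 2.32 = 2.320 m
Required I = P_cr·L_e²/(π²E) = 8.568×10^5 × 2.320² / (π² × 1.05×10^11) = 4.450×10^-6 m⁴
I_req = 4.450×10^6 mm⁴
Solid square: I = a⁴/12  ⇒  a = (12I)^(1/4) = (12×4.450×10^6)^(1/4) = 85.5 mm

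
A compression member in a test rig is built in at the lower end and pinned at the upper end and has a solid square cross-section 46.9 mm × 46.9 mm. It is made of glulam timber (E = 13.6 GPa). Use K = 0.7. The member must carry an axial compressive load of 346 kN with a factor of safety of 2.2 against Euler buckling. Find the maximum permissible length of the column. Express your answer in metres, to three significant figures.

I = a⁴/12 = 46.9⁴/12 = 4.032×10^5 mm⁴
I = 4.032×10^-7 m⁴
Required critical load P_cr = n·P = 2.2 × 346 = 761.2 kN = 7.612×10^5 N
From P_cr = π²EI/(K·L)²:  L = (1/K)·√(π²EI/P_cr) = (1/0.7)·√(π²×1.36×10^10×4.032×10^-7/7.612×10^5)
L = 0.381 m

L_max ≈ 0.381 m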